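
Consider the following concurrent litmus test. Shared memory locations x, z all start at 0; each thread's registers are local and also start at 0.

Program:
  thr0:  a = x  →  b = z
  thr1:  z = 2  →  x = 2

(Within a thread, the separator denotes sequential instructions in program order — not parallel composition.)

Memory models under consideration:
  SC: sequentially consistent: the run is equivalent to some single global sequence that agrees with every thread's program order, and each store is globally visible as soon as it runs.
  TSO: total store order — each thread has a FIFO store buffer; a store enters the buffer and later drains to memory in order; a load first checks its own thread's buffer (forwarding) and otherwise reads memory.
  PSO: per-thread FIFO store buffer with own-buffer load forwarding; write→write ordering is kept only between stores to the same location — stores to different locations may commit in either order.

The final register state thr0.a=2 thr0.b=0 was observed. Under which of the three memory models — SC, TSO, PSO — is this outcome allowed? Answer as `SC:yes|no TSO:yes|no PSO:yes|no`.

outcome vector order: (thr0.a,thr0.b)
SC (3): (0,0), (0,2), (2,2)
TSO (3): (0,0), (0,2), (2,2)
PSO (4): (0,0), (0,2), (2,0), (2,2)
target (2,0) ∈ {PSO}

SC:no TSO:no PSO:yes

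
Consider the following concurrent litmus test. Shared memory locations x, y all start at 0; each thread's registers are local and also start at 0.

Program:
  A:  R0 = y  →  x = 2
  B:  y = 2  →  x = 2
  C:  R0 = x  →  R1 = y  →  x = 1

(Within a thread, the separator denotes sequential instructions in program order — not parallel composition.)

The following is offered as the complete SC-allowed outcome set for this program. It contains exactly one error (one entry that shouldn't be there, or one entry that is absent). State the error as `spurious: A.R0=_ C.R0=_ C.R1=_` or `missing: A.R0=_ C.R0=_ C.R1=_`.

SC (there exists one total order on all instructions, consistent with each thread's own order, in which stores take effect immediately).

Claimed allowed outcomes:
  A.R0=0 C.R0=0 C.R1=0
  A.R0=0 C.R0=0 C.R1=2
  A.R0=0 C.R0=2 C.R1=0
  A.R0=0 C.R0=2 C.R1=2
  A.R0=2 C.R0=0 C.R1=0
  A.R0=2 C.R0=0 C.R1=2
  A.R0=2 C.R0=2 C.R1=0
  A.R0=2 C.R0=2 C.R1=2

spurious: A.R0=2 C.R0=2 C.R1=0

outcome vector order: (A.R0,C.R0,C.R1)
SC: 7 outcomes — {000, 002, 020, 022, 200, 202, 222}
claimed∖SC = {220}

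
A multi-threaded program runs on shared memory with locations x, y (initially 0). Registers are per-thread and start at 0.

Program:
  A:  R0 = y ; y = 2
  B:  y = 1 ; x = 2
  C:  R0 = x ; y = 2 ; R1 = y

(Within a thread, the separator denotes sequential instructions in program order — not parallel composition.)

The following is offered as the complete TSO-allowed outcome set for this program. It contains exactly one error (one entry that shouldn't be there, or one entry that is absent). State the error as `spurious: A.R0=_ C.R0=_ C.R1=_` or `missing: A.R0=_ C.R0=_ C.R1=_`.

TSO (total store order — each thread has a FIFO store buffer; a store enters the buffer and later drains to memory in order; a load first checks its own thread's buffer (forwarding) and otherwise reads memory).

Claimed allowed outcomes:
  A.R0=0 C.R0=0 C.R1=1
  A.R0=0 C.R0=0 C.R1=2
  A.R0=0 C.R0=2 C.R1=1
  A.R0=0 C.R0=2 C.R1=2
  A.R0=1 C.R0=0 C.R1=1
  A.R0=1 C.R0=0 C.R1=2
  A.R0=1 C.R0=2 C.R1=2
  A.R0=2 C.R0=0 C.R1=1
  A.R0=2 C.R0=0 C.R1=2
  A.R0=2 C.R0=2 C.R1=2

outcome vector order: (A.R0,C.R0,C.R1)
under TSO → (0,0,1) (0,0,2) (0,2,2) (1,0,1) (1,0,2) (1,2,2) (2,0,1) (2,0,2) (2,2,2)
claimed∖TSO = {(0,2,1)}

spurious: A.R0=0 C.R0=2 C.R1=1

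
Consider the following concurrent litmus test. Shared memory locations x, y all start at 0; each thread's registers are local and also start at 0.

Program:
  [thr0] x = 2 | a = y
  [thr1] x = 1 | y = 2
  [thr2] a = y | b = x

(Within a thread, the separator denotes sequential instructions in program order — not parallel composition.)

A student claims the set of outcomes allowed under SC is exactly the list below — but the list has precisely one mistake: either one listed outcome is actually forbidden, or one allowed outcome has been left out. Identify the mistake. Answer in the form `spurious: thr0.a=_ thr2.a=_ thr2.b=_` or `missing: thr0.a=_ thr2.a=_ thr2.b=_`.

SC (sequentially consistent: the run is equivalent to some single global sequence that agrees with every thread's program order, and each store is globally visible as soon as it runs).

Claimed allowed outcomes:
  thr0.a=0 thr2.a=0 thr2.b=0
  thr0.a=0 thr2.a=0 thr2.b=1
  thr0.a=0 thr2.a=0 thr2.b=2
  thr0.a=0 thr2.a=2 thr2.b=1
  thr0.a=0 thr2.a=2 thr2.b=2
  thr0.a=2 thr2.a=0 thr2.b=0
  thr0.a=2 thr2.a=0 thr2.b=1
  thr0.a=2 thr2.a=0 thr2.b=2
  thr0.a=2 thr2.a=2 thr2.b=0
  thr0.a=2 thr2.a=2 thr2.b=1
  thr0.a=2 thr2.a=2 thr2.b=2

outcome vector order: (thr0.a,thr2.a,thr2.b)
SC (10): 000; 001; 002; 021; 022; 200; 201; 202; 221; 222
claimed∖SC = {220}

spurious: thr0.a=2 thr2.a=2 thr2.b=0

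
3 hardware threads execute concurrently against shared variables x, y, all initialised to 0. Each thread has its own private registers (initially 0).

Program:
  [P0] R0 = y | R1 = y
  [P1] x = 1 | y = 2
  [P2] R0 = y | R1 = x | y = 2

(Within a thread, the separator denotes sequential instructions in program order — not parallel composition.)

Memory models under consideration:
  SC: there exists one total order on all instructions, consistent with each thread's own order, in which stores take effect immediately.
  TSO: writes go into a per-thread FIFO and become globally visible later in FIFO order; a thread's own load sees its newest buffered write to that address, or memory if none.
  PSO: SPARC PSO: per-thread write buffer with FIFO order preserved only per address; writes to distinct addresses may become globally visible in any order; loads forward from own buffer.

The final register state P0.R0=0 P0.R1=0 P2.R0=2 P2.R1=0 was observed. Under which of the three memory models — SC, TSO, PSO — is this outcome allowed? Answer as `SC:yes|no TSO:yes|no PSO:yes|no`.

SC:no TSO:no PSO:yes

outcome vector order: (P0.R0,P0.R1,P2.R0,P2.R1)
SC: 9 outcomes — {(0,0,0,0), (0,0,0,1), (0,0,2,1), (0,2,0,0), (0,2,0,1), (0,2,2,1), (2,2,0,0), (2,2,0,1), (2,2,2,1)}
TSO: 9 outcomes — {(0,0,0,0), (0,0,0,1), (0,0,2,1), (0,2,0,0), (0,2,0,1), (0,2,2,1), (2,2,0,0), (2,2,0,1), (2,2,2,1)}
PSO: 12 outcomes — {(0,0,0,0), (0,0,0,1), (0,0,2,0), (0,0,2,1), (0,2,0,0), (0,2,0,1), (0,2,2,0), (0,2,2,1), (2,2,0,0), (2,2,0,1), (2,2,2,0), (2,2,2,1)}
target (0,0,2,0) ∈ {PSO}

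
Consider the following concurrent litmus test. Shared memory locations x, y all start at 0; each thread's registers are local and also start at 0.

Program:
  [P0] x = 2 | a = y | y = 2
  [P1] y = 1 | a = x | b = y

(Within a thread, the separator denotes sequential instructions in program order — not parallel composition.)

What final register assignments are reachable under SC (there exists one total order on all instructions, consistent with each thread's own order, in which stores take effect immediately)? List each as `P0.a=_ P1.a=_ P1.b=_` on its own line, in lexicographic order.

outcome vector order: (P0.a,P1.a,P1.b)
|SC outcomes| = 6

P0.a=0 P1.a=2 P1.b=1
P0.a=0 P1.a=2 P1.b=2
P0.a=1 P1.a=0 P1.b=1
P0.a=1 P1.a=0 P1.b=2
P0.a=1 P1.a=2 P1.b=1
P0.a=1 P1.a=2 P1.b=2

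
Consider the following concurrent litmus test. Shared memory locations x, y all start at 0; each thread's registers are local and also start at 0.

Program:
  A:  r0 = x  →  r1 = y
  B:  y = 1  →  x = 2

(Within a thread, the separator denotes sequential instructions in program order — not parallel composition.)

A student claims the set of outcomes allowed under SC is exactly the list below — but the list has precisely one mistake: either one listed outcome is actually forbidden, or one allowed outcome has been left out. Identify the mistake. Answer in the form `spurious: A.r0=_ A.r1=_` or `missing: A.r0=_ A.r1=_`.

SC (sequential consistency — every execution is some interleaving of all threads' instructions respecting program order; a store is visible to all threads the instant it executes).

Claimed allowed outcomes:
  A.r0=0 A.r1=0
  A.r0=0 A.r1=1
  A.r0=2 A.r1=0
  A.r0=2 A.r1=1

spurious: A.r0=2 A.r1=0

outcome vector order: (A.r0,A.r1)
under SC → 00, 01, 21
claimed∖SC = {20}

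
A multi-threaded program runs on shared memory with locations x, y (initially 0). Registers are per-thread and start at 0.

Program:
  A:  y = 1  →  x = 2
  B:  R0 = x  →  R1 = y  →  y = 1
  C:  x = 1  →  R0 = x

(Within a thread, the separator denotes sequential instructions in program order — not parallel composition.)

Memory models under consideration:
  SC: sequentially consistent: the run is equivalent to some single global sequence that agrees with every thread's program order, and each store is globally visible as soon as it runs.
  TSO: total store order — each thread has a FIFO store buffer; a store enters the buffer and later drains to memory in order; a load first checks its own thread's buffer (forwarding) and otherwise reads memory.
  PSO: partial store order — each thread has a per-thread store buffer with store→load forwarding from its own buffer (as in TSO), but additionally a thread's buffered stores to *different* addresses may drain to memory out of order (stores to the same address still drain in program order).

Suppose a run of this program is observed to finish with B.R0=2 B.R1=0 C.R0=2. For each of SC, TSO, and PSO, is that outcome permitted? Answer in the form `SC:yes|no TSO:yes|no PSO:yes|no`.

SC:no TSO:no PSO:yes

outcome vector order: (B.R0,B.R1,C.R0)
under SC → <0 0 1>, <0 0 2>, <0 1 1>, <0 1 2>, <1 0 1>, <1 0 2>, <1 1 1>, <1 1 2>, <2 1 1>, <2 1 2>
under TSO → <0 0 1>, <0 0 2>, <0 1 1>, <0 1 2>, <1 0 1>, <1 0 2>, <1 1 1>, <1 1 2>, <2 1 1>, <2 1 2>
under PSO → <0 0 1>, <0 0 2>, <0 1 1>, <0 1 2>, <1 0 1>, <1 0 2>, <1 1 1>, <1 1 2>, <2 0 1>, <2 0 2>, <2 1 1>, <2 1 2>
target <2 0 2> ∈ {PSO}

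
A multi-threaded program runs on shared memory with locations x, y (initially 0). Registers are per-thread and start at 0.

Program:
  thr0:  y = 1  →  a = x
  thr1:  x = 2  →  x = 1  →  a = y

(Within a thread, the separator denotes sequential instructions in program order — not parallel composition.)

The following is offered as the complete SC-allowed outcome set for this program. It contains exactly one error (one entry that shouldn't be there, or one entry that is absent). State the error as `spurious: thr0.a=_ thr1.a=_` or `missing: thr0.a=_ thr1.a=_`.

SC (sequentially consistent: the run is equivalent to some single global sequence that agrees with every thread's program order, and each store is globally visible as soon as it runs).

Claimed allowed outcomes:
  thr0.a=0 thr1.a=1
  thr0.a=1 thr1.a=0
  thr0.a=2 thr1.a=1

outcome vector order: (thr0.a,thr1.a)
under SC → 0/1 1/0 1/1 2/1
SC∖claimed = {1/1}

missing: thr0.a=1 thr1.a=1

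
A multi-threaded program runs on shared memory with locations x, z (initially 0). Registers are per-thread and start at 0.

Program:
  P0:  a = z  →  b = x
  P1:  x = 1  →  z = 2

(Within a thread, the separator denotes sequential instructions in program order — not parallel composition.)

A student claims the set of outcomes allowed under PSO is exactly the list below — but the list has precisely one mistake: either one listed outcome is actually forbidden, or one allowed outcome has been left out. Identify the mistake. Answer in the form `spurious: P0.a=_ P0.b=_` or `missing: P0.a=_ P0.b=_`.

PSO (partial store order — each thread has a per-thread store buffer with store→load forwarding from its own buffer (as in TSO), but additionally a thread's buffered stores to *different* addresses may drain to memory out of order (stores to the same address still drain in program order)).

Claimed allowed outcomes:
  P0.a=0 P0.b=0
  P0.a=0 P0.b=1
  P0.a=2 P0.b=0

missing: P0.a=2 P0.b=1

outcome vector order: (P0.a,P0.b)
PSO: 4 outcomes — {<0 0>; <0 1>; <2 0>; <2 1>}
PSO∖claimed = {<2 1>}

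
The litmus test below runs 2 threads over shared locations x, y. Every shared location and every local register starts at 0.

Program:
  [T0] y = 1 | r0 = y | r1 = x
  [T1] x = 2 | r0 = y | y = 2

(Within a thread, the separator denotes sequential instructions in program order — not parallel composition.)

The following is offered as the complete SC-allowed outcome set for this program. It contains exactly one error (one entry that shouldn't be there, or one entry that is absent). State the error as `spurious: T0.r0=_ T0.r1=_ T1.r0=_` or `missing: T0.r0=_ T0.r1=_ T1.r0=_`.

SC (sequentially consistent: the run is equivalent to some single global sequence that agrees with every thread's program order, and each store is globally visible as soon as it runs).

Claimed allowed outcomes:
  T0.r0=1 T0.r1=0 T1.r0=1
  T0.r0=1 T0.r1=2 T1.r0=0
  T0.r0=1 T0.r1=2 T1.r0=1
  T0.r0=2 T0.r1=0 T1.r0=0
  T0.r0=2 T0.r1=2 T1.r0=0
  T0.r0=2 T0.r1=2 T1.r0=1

spurious: T0.r0=2 T0.r1=0 T1.r0=0

outcome vector order: (T0.r0,T0.r1,T1.r0)
SC: 5 outcomes — {(1,0,1); (1,2,0); (1,2,1); (2,2,0); (2,2,1)}
claimed∖SC = {(2,0,0)}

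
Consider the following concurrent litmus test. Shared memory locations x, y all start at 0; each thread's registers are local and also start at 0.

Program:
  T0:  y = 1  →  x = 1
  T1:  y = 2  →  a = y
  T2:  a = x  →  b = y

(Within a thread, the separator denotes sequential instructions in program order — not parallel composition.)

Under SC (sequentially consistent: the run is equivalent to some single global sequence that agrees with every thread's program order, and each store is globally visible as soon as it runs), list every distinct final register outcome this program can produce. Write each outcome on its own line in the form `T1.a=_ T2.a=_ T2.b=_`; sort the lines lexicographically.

outcome vector order: (T1.a,T2.a,T2.b)
|SC outcomes| = 9

T1.a=1 T2.a=0 T2.b=0
T1.a=1 T2.a=0 T2.b=1
T1.a=1 T2.a=0 T2.b=2
T1.a=1 T2.a=1 T2.b=1
T1.a=2 T2.a=0 T2.b=0
T1.a=2 T2.a=0 T2.b=1
T1.a=2 T2.a=0 T2.b=2
T1.a=2 T2.a=1 T2.b=1
T1.a=2 T2.a=1 T2.b=2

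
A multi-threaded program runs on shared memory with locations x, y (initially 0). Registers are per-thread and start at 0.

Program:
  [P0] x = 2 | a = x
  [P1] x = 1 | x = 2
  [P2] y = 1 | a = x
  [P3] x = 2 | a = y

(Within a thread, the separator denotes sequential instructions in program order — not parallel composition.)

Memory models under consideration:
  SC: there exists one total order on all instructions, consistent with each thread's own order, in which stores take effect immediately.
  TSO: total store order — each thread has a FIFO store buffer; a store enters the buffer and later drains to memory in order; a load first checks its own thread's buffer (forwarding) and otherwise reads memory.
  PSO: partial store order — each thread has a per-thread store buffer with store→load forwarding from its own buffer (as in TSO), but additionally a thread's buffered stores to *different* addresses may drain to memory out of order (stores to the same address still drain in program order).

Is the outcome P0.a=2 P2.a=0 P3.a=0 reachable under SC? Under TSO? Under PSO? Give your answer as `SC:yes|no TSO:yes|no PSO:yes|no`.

outcome vector order: (P0.a,P2.a,P3.a)
[SC] allowed = {<1 0 1>; <1 1 0>; <1 1 1>; <1 2 0>; <1 2 1>; <2 0 1>; <2 1 0>; <2 1 1>; <2 2 0>; <2 2 1>}
[TSO] allowed = {<1 0 0>; <1 0 1>; <1 1 0>; <1 1 1>; <1 2 0>; <1 2 1>; <2 0 0>; <2 0 1>; <2 1 0>; <2 1 1>; <2 2 0>; <2 2 1>}
[PSO] allowed = {<1 0 0>; <1 0 1>; <1 1 0>; <1 1 1>; <1 2 0>; <1 2 1>; <2 0 0>; <2 0 1>; <2 1 0>; <2 1 1>; <2 2 0>; <2 2 1>}
target <2 0 0> ∈ {TSO,PSO}

SC:no TSO:yes PSO:yes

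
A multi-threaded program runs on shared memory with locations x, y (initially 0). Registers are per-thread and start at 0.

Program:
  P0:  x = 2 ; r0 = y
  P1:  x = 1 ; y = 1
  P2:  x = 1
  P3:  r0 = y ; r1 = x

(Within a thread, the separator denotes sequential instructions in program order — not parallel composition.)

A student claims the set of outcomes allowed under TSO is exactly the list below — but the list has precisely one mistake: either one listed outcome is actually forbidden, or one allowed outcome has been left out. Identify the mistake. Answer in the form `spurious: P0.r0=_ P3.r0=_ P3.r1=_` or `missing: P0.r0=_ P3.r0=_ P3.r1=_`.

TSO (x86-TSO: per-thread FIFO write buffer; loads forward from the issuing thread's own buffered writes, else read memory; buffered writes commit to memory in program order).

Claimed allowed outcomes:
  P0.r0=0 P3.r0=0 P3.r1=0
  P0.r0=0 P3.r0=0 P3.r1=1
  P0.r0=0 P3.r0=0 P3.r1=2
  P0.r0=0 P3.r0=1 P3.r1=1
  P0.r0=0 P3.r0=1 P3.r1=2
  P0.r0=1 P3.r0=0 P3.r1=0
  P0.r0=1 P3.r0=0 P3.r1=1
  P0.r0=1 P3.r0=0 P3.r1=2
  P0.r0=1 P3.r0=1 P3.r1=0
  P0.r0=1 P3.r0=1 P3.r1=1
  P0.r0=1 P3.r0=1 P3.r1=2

spurious: P0.r0=1 P3.r0=1 P3.r1=0

outcome vector order: (P0.r0,P3.r0,P3.r1)
under TSO → 0/0/0 0/0/1 0/0/2 0/1/1 0/1/2 1/0/0 1/0/1 1/0/2 1/1/1 1/1/2
claimed∖TSO = {1/1/0}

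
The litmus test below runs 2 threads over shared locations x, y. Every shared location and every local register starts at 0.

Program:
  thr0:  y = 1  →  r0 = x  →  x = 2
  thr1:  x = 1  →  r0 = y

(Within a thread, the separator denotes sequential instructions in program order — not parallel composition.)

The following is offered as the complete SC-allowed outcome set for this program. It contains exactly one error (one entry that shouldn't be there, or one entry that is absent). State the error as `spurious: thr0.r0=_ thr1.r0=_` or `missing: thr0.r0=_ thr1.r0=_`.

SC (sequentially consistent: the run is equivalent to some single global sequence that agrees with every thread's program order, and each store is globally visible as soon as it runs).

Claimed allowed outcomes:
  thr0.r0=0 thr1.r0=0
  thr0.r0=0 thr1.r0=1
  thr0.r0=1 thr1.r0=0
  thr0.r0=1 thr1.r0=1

outcome vector order: (thr0.r0,thr1.r0)
SC: 3 outcomes — {01 10 11}
claimed∖SC = {00}

spurious: thr0.r0=0 thr1.r0=0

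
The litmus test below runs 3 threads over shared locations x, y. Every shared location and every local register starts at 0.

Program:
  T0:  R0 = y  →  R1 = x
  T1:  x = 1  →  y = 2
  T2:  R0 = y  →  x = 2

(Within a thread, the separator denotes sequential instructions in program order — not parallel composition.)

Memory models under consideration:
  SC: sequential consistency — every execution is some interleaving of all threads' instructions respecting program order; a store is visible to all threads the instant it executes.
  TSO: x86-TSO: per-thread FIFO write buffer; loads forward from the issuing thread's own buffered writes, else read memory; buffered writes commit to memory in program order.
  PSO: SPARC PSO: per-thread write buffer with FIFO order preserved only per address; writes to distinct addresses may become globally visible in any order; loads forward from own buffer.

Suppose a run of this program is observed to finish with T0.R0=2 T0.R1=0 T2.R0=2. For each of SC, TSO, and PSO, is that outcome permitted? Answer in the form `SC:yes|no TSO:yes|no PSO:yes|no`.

outcome vector order: (T0.R0,T0.R1,T2.R0)
[SC] allowed = {0/0/0 0/0/2 0/1/0 0/1/2 0/2/0 0/2/2 2/1/0 2/1/2 2/2/0 2/2/2}
[TSO] allowed = {0/0/0 0/0/2 0/1/0 0/1/2 0/2/0 0/2/2 2/1/0 2/1/2 2/2/0 2/2/2}
[PSO] allowed = {0/0/0 0/0/2 0/1/0 0/1/2 0/2/0 0/2/2 2/0/0 2/0/2 2/1/0 2/1/2 2/2/0 2/2/2}
target 2/0/2 ∈ {PSO}

SC:no TSO:no PSO:yes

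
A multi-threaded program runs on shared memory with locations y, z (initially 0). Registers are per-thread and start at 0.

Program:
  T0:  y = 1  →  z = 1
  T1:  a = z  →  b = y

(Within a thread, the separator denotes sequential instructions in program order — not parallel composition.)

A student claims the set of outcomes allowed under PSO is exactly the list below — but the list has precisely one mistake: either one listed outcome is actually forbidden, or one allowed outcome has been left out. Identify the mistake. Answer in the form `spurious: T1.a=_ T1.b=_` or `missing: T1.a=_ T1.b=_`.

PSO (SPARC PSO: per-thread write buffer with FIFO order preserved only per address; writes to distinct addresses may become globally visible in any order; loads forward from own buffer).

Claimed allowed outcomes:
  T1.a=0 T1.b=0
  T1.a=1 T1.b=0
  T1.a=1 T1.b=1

outcome vector order: (T1.a,T1.b)
[PSO] allowed = {00; 01; 10; 11}
PSO∖claimed = {01}

missing: T1.a=0 T1.b=1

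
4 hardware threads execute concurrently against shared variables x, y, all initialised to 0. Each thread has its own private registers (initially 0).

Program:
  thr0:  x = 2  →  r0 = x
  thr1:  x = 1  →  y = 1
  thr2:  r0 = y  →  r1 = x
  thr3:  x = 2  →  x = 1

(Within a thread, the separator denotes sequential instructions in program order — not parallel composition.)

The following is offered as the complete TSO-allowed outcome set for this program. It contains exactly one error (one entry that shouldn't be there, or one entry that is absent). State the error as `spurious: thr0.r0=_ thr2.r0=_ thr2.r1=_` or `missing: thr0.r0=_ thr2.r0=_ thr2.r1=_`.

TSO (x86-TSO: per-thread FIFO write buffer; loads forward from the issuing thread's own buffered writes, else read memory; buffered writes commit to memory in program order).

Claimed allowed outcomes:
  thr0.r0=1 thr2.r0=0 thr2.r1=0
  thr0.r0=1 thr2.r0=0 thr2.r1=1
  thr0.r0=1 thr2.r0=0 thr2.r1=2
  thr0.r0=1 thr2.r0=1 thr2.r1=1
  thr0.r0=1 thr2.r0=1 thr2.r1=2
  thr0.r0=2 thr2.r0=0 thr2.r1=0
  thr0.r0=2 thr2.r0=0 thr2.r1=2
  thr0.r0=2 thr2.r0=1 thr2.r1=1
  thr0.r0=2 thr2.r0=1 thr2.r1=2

missing: thr0.r0=2 thr2.r0=0 thr2.r1=1

outcome vector order: (thr0.r0,thr2.r0,thr2.r1)
TSO (10): (1,0,0) (1,0,1) (1,0,2) (1,1,1) (1,1,2) (2,0,0) (2,0,1) (2,0,2) (2,1,1) (2,1,2)
TSO∖claimed = {(2,0,1)}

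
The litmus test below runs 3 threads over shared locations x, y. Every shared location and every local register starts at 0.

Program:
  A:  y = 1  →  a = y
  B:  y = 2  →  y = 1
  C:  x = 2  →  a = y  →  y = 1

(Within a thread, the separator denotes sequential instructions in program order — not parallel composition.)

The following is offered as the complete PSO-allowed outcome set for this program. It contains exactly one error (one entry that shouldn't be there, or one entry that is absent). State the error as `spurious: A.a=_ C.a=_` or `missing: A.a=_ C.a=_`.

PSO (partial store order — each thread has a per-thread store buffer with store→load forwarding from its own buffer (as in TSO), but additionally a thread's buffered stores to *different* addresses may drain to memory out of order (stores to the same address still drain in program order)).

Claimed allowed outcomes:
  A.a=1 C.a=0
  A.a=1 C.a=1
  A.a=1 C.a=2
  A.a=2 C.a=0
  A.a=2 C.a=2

outcome vector order: (A.a,C.a)
under PSO → 10 11 12 20 21 22
PSO∖claimed = {21}

missing: A.a=2 C.a=1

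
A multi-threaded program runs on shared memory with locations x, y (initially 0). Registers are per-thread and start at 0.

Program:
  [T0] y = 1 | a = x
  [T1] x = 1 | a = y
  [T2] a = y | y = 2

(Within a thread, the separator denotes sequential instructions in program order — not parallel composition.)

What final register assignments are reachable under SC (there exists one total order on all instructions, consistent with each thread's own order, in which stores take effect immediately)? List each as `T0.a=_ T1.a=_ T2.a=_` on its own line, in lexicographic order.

T0.a=0 T1.a=1 T2.a=0
T0.a=0 T1.a=1 T2.a=1
T0.a=0 T1.a=2 T2.a=0
T0.a=0 T1.a=2 T2.a=1
T0.a=1 T1.a=0 T2.a=0
T0.a=1 T1.a=0 T2.a=1
T0.a=1 T1.a=1 T2.a=0
T0.a=1 T1.a=1 T2.a=1
T0.a=1 T1.a=2 T2.a=0
T0.a=1 T1.a=2 T2.a=1

outcome vector order: (T0.a,T1.a,T2.a)
|SC outcomes| = 10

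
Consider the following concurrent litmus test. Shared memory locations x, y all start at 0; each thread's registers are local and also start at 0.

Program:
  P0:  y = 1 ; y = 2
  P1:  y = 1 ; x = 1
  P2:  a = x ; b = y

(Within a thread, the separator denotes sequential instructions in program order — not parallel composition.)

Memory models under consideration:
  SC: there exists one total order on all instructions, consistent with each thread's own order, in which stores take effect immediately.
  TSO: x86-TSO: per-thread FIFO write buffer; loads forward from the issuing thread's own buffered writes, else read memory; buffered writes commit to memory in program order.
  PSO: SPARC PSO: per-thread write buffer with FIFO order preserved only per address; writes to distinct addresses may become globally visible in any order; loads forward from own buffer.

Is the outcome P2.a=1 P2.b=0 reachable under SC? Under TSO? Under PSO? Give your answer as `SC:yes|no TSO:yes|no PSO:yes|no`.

SC:no TSO:no PSO:yes

outcome vector order: (P2.a,P2.b)
under SC → (0,0), (0,1), (0,2), (1,1), (1,2)
under TSO → (0,0), (0,1), (0,2), (1,1), (1,2)
under PSO → (0,0), (0,1), (0,2), (1,0), (1,1), (1,2)
target (1,0) ∈ {PSO}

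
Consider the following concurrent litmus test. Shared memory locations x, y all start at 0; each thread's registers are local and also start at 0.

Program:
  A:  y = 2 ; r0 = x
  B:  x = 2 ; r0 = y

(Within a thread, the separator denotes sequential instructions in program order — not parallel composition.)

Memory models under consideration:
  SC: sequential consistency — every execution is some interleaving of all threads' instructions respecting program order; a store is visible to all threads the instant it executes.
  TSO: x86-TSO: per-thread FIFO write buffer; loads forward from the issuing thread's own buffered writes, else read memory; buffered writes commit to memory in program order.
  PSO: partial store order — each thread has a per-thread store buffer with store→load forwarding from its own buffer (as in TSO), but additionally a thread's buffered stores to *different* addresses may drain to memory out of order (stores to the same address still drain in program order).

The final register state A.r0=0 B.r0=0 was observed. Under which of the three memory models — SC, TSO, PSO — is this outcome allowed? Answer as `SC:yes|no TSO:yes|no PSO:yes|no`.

outcome vector order: (A.r0,B.r0)
SC (3): 0/2, 2/0, 2/2
TSO (4): 0/0, 0/2, 2/0, 2/2
PSO (4): 0/0, 0/2, 2/0, 2/2
target 0/0 ∈ {TSO,PSO}

SC:no TSO:yes PSO:yes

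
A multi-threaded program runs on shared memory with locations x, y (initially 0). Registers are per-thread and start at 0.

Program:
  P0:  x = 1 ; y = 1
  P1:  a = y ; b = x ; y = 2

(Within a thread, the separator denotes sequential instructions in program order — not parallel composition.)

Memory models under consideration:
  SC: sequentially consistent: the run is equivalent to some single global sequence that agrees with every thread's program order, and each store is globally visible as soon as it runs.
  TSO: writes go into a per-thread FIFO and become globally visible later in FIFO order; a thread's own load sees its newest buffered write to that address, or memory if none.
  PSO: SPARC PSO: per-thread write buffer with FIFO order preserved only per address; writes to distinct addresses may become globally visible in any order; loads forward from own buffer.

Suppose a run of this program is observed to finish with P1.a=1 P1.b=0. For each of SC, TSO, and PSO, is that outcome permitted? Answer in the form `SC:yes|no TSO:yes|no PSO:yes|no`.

outcome vector order: (P1.a,P1.b)
under SC → (0,0) (0,1) (1,1)
under TSO → (0,0) (0,1) (1,1)
under PSO → (0,0) (0,1) (1,0) (1,1)
target (1,0) ∈ {PSO}

SC:no TSO:no PSO:yes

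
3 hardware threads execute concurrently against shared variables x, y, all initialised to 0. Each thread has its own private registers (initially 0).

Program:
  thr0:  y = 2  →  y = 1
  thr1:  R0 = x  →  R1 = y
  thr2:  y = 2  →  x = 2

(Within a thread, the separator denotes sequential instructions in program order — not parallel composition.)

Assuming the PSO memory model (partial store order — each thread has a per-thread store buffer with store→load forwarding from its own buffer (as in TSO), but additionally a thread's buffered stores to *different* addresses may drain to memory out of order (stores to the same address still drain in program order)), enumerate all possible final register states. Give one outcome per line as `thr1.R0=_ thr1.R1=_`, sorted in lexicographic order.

thr1.R0=0 thr1.R1=0
thr1.R0=0 thr1.R1=1
thr1.R0=0 thr1.R1=2
thr1.R0=2 thr1.R1=0
thr1.R0=2 thr1.R1=1
thr1.R0=2 thr1.R1=2

outcome vector order: (thr1.R0,thr1.R1)
|PSO outcomes| = 6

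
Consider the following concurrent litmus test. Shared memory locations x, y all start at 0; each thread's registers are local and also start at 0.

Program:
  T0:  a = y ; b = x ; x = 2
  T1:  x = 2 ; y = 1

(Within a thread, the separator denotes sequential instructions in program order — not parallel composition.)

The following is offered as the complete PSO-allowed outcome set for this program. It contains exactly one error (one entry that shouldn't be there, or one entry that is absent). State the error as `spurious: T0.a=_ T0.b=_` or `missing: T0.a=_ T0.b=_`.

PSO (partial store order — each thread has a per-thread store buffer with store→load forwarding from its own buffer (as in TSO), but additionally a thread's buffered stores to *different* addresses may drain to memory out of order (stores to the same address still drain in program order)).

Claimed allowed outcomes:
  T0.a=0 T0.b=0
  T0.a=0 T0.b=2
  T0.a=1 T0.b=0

outcome vector order: (T0.a,T0.b)
under PSO → <0 0>; <0 2>; <1 0>; <1 2>
PSO∖claimed = {<1 2>}

missing: T0.a=1 T0.b=2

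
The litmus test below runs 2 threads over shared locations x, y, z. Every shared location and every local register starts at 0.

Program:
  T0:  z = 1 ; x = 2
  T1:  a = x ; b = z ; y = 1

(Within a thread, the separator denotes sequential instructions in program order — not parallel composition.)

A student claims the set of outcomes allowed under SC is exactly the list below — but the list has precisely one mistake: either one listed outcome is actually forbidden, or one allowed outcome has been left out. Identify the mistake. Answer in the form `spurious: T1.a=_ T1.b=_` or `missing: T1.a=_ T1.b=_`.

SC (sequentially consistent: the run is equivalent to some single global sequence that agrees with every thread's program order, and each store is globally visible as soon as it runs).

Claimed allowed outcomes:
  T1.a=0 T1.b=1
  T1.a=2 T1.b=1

outcome vector order: (T1.a,T1.b)
SC (3): 0/0, 0/1, 2/1
SC∖claimed = {0/0}

missing: T1.a=0 T1.b=0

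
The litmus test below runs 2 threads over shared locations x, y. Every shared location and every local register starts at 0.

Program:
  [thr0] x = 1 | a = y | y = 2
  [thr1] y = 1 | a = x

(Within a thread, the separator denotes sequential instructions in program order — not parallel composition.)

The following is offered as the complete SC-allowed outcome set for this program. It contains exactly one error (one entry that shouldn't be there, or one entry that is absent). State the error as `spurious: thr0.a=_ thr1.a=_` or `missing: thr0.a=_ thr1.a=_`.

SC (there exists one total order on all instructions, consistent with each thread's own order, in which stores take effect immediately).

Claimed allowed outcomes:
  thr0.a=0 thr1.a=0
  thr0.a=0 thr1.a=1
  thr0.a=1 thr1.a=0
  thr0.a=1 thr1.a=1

outcome vector order: (thr0.a,thr1.a)
SC: 3 outcomes — {01, 10, 11}
claimed∖SC = {00}

spurious: thr0.a=0 thr1.a=0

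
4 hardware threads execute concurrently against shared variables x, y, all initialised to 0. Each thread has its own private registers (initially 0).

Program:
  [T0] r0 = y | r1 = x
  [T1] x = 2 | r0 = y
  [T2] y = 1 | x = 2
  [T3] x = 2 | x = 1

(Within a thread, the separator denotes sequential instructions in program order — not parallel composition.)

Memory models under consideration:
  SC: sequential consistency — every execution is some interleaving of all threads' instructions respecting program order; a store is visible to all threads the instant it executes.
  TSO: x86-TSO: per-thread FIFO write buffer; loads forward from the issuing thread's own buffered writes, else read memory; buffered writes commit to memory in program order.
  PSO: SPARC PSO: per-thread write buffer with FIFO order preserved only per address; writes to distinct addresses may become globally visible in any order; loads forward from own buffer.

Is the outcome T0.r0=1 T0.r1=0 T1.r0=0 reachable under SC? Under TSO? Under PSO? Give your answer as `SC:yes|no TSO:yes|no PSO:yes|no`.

SC:no TSO:yes PSO:yes

outcome vector order: (T0.r0,T0.r1,T1.r0)
under SC → 0/0/0 0/0/1 0/1/0 0/1/1 0/2/0 0/2/1 1/0/1 1/1/0 1/1/1 1/2/0 1/2/1
under TSO → 0/0/0 0/0/1 0/1/0 0/1/1 0/2/0 0/2/1 1/0/0 1/0/1 1/1/0 1/1/1 1/2/0 1/2/1
under PSO → 0/0/0 0/0/1 0/1/0 0/1/1 0/2/0 0/2/1 1/0/0 1/0/1 1/1/0 1/1/1 1/2/0 1/2/1
target 1/0/0 ∈ {TSO,PSO}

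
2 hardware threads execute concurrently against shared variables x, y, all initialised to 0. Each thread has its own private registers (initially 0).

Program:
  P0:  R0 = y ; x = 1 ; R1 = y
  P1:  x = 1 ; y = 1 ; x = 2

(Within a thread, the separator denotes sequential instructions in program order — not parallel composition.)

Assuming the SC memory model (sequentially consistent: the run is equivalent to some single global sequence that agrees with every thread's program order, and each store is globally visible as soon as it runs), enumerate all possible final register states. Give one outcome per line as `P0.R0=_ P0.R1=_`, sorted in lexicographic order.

P0.R0=0 P0.R1=0
P0.R0=0 P0.R1=1
P0.R0=1 P0.R1=1

outcome vector order: (P0.R0,P0.R1)
|SC outcomes| = 3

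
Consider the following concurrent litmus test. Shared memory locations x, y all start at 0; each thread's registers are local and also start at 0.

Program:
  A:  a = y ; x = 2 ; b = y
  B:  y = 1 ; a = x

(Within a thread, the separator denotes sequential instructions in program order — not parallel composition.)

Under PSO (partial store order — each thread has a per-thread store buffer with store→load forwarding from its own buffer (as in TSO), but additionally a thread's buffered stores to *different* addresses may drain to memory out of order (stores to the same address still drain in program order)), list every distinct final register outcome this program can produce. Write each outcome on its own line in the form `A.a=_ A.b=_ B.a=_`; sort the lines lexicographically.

outcome vector order: (A.a,A.b,B.a)
|PSO outcomes| = 6

A.a=0 A.b=0 B.a=0
A.a=0 A.b=0 B.a=2
A.a=0 A.b=1 B.a=0
A.a=0 A.b=1 B.a=2
A.a=1 A.b=1 B.a=0
A.a=1 A.b=1 B.a=2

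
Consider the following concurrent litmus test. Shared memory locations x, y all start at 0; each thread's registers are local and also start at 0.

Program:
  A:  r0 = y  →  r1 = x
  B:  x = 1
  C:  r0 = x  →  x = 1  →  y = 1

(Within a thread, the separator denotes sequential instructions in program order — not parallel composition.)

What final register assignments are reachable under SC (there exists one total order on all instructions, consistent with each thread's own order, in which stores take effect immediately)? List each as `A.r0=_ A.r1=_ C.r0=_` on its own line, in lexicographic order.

A.r0=0 A.r1=0 C.r0=0
A.r0=0 A.r1=0 C.r0=1
A.r0=0 A.r1=1 C.r0=0
A.r0=0 A.r1=1 C.r0=1
A.r0=1 A.r1=1 C.r0=0
A.r0=1 A.r1=1 C.r0=1

outcome vector order: (A.r0,A.r1,C.r0)
|SC outcomes| = 6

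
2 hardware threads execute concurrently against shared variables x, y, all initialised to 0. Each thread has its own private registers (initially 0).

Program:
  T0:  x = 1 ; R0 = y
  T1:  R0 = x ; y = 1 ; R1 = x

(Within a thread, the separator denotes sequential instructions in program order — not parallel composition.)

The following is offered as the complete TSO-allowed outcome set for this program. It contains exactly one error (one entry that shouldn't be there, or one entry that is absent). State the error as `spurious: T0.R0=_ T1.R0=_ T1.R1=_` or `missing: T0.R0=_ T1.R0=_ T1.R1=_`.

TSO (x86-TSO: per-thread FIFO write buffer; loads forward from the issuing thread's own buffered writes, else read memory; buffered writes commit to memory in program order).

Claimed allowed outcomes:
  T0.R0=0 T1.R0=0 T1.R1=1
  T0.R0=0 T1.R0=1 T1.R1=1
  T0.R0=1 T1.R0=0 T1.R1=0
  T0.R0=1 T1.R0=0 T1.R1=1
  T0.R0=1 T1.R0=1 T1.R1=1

outcome vector order: (T0.R0,T1.R0,T1.R1)
[TSO] allowed = {<0 0 0>; <0 0 1>; <0 1 1>; <1 0 0>; <1 0 1>; <1 1 1>}
TSO∖claimed = {<0 0 0>}

missing: T0.R0=0 T1.R0=0 T1.R1=0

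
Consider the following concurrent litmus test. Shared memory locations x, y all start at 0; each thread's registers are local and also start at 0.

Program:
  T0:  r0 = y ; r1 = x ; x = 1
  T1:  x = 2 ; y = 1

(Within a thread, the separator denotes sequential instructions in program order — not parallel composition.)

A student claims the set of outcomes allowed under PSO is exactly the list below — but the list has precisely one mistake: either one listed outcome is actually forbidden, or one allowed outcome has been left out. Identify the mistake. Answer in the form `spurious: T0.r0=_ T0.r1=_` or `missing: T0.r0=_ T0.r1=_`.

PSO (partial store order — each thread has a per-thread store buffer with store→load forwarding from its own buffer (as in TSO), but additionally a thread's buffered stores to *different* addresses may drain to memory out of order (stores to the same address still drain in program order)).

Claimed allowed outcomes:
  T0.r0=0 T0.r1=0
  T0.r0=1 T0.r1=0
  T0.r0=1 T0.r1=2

outcome vector order: (T0.r0,T0.r1)
under PSO → (0,0); (0,2); (1,0); (1,2)
PSO∖claimed = {(0,2)}

missing: T0.r0=0 T0.r1=2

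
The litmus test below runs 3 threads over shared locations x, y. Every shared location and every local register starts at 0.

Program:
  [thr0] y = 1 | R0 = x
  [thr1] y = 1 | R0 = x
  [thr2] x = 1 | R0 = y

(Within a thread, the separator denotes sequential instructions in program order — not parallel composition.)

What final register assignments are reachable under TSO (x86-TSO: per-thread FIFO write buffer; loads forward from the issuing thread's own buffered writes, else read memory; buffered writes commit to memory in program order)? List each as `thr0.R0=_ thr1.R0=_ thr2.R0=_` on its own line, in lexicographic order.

thr0.R0=0 thr1.R0=0 thr2.R0=0
thr0.R0=0 thr1.R0=0 thr2.R0=1
thr0.R0=0 thr1.R0=1 thr2.R0=0
thr0.R0=0 thr1.R0=1 thr2.R0=1
thr0.R0=1 thr1.R0=0 thr2.R0=0
thr0.R0=1 thr1.R0=0 thr2.R0=1
thr0.R0=1 thr1.R0=1 thr2.R0=0
thr0.R0=1 thr1.R0=1 thr2.R0=1

outcome vector order: (thr0.R0,thr1.R0,thr2.R0)
|TSO outcomes| = 8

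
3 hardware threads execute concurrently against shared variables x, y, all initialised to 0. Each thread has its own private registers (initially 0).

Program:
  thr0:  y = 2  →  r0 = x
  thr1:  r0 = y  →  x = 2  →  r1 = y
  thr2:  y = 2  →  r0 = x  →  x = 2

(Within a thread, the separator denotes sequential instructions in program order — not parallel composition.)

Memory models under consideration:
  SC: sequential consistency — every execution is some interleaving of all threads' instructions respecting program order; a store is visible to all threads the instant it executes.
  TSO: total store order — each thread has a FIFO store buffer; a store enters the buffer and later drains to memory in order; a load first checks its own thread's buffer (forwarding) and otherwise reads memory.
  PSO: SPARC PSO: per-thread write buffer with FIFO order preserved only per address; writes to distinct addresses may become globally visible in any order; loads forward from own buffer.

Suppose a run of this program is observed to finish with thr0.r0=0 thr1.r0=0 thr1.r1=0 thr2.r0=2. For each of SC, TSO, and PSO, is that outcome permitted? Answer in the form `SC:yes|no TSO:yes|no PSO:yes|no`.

SC:no TSO:yes PSO:yes

outcome vector order: (thr0.r0,thr1.r0,thr1.r1,thr2.r0)
SC: 9 outcomes — {(0,0,2,0) (0,0,2,2) (0,2,2,0) (0,2,2,2) (2,0,0,2) (2,0,2,0) (2,0,2,2) (2,2,2,0) (2,2,2,2)}
TSO: 12 outcomes — {(0,0,0,0) (0,0,0,2) (0,0,2,0) (0,0,2,2) (0,2,2,0) (0,2,2,2) (2,0,0,0) (2,0,0,2) (2,0,2,0) (2,0,2,2) (2,2,2,0) (2,2,2,2)}
PSO: 12 outcomes — {(0,0,0,0) (0,0,0,2) (0,0,2,0) (0,0,2,2) (0,2,2,0) (0,2,2,2) (2,0,0,0) (2,0,0,2) (2,0,2,0) (2,0,2,2) (2,2,2,0) (2,2,2,2)}
target (0,0,0,2) ∈ {TSO,PSO}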